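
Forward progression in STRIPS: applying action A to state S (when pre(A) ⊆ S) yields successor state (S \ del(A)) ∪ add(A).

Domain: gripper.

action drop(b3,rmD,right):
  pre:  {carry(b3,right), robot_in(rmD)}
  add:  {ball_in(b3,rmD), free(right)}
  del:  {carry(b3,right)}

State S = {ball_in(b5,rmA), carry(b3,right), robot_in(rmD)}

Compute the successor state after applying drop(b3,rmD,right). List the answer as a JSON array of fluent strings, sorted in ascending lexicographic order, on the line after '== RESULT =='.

Progress:
  pre ⊆ S: {carry(b3,right), robot_in(rmD)} ⊆ S  — applicable
  S \ del = {ball_in(b5,rmA), robot_in(rmD)}
  ∪ add   = {ball_in(b3,rmD), ball_in(b5,rmA), free(right), robot_in(rmD)}

== RESULT ==
["ball_in(b3,rmD)", "ball_in(b5,rmA)", "free(right)", "robot_in(rmD)"]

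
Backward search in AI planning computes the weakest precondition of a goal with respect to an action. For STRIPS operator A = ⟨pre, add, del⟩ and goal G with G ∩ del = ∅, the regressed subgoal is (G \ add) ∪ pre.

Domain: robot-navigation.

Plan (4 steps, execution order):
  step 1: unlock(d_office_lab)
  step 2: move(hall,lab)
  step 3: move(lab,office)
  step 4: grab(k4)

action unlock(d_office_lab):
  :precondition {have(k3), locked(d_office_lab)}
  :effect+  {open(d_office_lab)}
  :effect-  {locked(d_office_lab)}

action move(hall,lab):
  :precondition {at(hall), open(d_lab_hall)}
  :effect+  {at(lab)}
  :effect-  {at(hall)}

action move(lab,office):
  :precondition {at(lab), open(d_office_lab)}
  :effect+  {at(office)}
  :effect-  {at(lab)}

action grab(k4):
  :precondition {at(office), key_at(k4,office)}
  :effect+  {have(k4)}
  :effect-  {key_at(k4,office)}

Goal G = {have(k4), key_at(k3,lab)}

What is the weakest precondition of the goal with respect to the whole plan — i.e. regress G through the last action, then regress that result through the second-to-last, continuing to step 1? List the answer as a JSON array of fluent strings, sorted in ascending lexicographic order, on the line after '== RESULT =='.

Work backward from the goal:
  through step 4 (grab(k4)): drop {have(k4)}, keep {key_at(k3,lab)}, require {at(office), key_at(k4,office)}
    → {at(office), key_at(k3,lab), key_at(k4,office)}
  through step 3 (move(lab,office)): drop {at(office)}, keep {key_at(k3,lab), key_at(k4,office)}, require {at(lab), open(d_office_lab)}
    → {at(lab), key_at(k3,lab), key_at(k4,office), open(d_office_lab)}
  through step 2 (move(hall,lab)): drop {at(lab)}, keep {key_at(k3,lab), key_at(k4,office), open(d_office_lab)}, require {at(hall), open(d_lab_hall)}
    → {at(hall), key_at(k3,lab), key_at(k4,office), open(d_lab_hall), open(d_office_lab)}
  through step 1 (unlock(d_office_lab)): drop {open(d_office_lab)}, keep {at(hall), key_at(k3,lab), key_at(k4,office), open(d_lab_hall)}, require {have(k3), locked(d_office_lab)}
    → {at(hall), have(k3), key_at(k3,lab), key_at(k4,office), locked(d_office_lab), open(d_lab_hall)}

== RESULT ==
["at(hall)", "have(k3)", "key_at(k3,lab)", "key_at(k4,office)", "locked(d_office_lab)", "open(d_lab_hall)"]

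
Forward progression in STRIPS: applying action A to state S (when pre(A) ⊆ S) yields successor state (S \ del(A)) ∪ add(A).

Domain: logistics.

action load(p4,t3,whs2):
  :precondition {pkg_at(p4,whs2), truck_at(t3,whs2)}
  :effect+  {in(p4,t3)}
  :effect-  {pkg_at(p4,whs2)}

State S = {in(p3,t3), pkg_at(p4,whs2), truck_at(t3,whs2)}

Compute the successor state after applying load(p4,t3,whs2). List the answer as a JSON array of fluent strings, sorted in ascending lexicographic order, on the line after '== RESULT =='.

Progress:
  pre ⊆ S: {pkg_at(p4,whs2), truck_at(t3,whs2)} ⊆ S  — applicable
  S \ del = {in(p3,t3), truck_at(t3,whs2)}
  ∪ add   = {in(p3,t3), in(p4,t3), truck_at(t3,whs2)}

== RESULT ==
["in(p3,t3)", "in(p4,t3)", "truck_at(t3,whs2)"]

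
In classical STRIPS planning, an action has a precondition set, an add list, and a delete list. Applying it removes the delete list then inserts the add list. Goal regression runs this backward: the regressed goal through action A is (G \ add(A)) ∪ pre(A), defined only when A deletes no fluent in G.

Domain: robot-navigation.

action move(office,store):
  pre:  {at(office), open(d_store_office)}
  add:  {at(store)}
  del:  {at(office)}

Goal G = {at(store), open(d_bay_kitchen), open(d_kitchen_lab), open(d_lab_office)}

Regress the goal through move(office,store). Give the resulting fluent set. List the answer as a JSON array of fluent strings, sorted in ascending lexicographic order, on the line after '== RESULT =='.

Regress:
  G ∩ del = {}  (empty — regression defined)
  G \ add = {at(store), open(d_bay_kitchen), open(d_kitchen_lab), open(d_lab_office)} \ {at(store)} = {open(d_bay_kitchen), open(d_kitchen_lab), open(d_lab_office)}
  ∪ pre   = {open(d_bay_kitchen), open(d_kitchen_lab), open(d_lab_office)} ∪ {at(office), open(d_store_office)}
          = {at(office), open(d_bay_kitchen), open(d_kitchen_lab), open(d_lab_office), open(d_store_office)}

== RESULT ==
["at(office)", "open(d_bay_kitchen)", "open(d_kitchen_lab)", "open(d_lab_office)", "open(d_store_office)"]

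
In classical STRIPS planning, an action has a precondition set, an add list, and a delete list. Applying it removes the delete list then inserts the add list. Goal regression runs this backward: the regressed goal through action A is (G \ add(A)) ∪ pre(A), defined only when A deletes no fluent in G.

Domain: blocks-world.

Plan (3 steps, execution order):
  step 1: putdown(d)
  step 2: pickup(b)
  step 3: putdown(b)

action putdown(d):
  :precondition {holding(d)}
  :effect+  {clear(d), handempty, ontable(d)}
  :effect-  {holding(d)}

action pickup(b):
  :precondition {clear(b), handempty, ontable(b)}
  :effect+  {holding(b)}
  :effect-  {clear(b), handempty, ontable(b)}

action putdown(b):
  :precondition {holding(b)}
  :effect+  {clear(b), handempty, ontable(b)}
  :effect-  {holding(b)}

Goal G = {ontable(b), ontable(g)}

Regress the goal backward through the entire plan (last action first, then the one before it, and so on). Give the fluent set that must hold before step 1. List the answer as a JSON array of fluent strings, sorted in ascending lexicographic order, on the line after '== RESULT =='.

Work backward from the goal:
  through step 3 (putdown(b)): drop {ontable(b)}, keep {ontable(g)}, require {holding(b)}
    → {holding(b), ontable(g)}
  through step 2 (pickup(b)): drop {holding(b)}, keep {ontable(g)}, require {clear(b), handempty, ontable(b)}
    → {clear(b), handempty, ontable(b), ontable(g)}
  through step 1 (putdown(d)): drop {handempty}, keep {clear(b), ontable(b), ontable(g)}, require {holding(d)}
    → {clear(b), holding(d), ontable(b), ontable(g)}

== RESULT ==
["clear(b)", "holding(d)", "ontable(b)", "ontable(g)"]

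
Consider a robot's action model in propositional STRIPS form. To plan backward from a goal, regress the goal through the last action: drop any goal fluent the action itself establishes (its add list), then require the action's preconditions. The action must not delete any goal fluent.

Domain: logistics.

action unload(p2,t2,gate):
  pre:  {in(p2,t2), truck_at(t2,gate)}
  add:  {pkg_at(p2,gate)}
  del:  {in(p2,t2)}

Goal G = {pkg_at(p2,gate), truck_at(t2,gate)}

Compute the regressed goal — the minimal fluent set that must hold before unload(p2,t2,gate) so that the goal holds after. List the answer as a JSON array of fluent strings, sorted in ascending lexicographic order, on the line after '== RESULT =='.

Regress:
  G ∩ del = {}  (empty — regression defined)
  G \ add = {pkg_at(p2,gate), truck_at(t2,gate)} \ {pkg_at(p2,gate)} = {truck_at(t2,gate)}
  ∪ pre   = {truck_at(t2,gate)} ∪ {in(p2,t2), truck_at(t2,gate)}
          = {in(p2,t2), truck_at(t2,gate)}

== RESULT ==
["in(p2,t2)", "truck_at(t2,gate)"]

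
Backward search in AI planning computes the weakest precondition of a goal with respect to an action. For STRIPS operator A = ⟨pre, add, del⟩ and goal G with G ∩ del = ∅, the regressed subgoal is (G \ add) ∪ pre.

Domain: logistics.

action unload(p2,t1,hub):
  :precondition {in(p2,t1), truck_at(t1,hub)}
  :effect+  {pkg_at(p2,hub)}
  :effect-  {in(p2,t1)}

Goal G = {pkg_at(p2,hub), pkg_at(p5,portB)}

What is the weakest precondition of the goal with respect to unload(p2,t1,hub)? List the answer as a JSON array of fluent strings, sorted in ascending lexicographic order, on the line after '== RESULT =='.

Regress:
  G ∩ del = {}  (empty — regression defined)
  G \ add = {pkg_at(p2,hub), pkg_at(p5,portB)} \ {pkg_at(p2,hub)} = {pkg_at(p5,portB)}
  ∪ pre   = {pkg_at(p5,portB)} ∪ {in(p2,t1), truck_at(t1,hub)}
          = {in(p2,t1), pkg_at(p5,portB), truck_at(t1,hub)}

== RESULT ==
["in(p2,t1)", "pkg_at(p5,portB)", "truck_at(t1,hub)"]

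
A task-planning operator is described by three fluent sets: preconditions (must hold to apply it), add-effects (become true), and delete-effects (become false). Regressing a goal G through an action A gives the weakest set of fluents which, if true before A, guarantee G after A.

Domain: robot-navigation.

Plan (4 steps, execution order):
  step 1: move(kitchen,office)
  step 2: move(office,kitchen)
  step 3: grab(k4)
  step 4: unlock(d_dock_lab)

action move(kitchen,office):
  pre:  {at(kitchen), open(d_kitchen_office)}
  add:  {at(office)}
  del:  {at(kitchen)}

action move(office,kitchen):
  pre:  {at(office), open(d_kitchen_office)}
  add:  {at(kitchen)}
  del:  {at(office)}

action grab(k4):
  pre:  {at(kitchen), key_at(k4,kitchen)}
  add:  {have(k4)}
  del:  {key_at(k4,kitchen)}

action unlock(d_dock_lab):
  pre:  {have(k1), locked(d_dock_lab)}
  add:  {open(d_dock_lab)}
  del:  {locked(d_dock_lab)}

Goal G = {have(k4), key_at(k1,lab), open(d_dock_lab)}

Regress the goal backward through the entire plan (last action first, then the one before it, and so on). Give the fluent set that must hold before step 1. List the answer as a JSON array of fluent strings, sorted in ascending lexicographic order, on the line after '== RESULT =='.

Regress step by step:
  through step 4 (unlock(d_dock_lab)): drop {open(d_dock_lab)}, keep {have(k4), key_at(k1,lab)}, require {have(k1), locked(d_dock_lab)}
    → {have(k1), have(k4), key_at(k1,lab), locked(d_dock_lab)}
  through step 3 (grab(k4)): drop {have(k4)}, keep {have(k1), key_at(k1,lab), locked(d_dock_lab)}, require {at(kitchen), key_at(k4,kitchen)}
    → {at(kitchen), have(k1), key_at(k1,lab), key_at(k4,kitchen), locked(d_dock_lab)}
  through step 2 (move(office,kitchen)): drop {at(kitchen)}, keep {have(k1), key_at(k1,lab), key_at(k4,kitchen), locked(d_dock_lab)}, require {at(office), open(d_kitchen_office)}
    → {at(office), have(k1), key_at(k1,lab), key_at(k4,kitchen), locked(d_dock_lab), open(d_kitchen_office)}
  through step 1 (move(kitchen,office)): drop {at(office)}, keep {have(k1), key_at(k1,lab), key_at(k4,kitchen), locked(d_dock_lab), open(d_kitchen_office)}, require {at(kitchen), open(d_kitchen_office)}
    → {at(kitchen), have(k1), key_at(k1,lab), key_at(k4,kitchen), locked(d_dock_lab), open(d_kitchen_office)}

== RESULT ==
["at(kitchen)", "have(k1)", "key_at(k1,lab)", "key_at(k4,kitchen)", "locked(d_dock_lab)", "open(d_kitchen_office)"]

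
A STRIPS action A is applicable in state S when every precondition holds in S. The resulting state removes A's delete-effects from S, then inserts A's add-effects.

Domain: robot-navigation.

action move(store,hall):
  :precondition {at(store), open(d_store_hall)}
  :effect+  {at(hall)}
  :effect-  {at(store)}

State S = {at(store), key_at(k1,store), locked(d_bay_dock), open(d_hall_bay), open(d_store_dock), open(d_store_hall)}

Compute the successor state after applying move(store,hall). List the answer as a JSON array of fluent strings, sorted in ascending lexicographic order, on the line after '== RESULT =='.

Progress:
  pre ⊆ S: {at(store), open(d_store_hall)} ⊆ S  — applicable
  S \ del = {key_at(k1,store), locked(d_bay_dock), open(d_hall_bay), open(d_store_dock), open(d_store_hall)}
  ∪ add   = {at(hall), key_at(k1,store), locked(d_bay_dock), open(d_hall_bay), open(d_store_dock), open(d_store_hall)}

== RESULT ==
["at(hall)", "key_at(k1,store)", "locked(d_bay_dock)", "open(d_hall_bay)", "open(d_store_dock)", "open(d_store_hall)"]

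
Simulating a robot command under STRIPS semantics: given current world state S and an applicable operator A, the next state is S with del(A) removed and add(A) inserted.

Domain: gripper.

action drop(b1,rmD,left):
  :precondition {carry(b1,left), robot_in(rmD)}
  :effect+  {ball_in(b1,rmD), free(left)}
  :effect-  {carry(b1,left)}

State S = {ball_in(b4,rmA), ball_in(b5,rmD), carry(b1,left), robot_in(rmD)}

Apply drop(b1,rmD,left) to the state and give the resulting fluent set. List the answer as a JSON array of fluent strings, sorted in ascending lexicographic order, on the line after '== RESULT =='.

Compute (S \ del) ∪ add:
  pre ⊆ S: {carry(b1,left), robot_in(rmD)} ⊆ S  — applicable
  S \ del = {ball_in(b4,rmA), ball_in(b5,rmD), robot_in(rmD)}
  ∪ add   = {ball_in(b1,rmD), ball_in(b4,rmA), ball_in(b5,rmD), free(left), robot_in(rmD)}

== RESULT ==
["ball_in(b1,rmD)", "ball_in(b4,rmA)", "ball_in(b5,rmD)", "free(left)", "robot_in(rmD)"]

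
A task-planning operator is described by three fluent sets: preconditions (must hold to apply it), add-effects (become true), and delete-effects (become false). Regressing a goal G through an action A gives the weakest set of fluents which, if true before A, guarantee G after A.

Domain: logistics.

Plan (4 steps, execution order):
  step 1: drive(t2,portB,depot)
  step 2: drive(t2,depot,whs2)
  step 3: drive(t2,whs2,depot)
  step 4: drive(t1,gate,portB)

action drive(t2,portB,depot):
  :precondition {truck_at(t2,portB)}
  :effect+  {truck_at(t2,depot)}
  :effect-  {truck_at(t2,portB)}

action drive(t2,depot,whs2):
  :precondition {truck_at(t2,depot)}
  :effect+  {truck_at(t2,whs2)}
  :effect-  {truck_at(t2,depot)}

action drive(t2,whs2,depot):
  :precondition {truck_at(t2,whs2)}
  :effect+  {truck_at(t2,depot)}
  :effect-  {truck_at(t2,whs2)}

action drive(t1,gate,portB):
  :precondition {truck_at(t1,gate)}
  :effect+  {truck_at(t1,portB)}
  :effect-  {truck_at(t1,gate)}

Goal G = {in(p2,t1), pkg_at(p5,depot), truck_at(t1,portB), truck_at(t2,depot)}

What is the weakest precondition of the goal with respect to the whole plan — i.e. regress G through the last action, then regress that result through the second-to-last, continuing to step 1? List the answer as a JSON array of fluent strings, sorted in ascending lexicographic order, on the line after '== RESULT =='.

Work backward from the goal:
  through step 4 (drive(t1,gate,portB)): drop {truck_at(t1,portB)}, keep {in(p2,t1), pkg_at(p5,depot), truck_at(t2,depot)}, require {truck_at(t1,gate)}
    → {in(p2,t1), pkg_at(p5,depot), truck_at(t1,gate), truck_at(t2,depot)}
  through step 3 (drive(t2,whs2,depot)): drop {truck_at(t2,depot)}, keep {in(p2,t1), pkg_at(p5,depot), truck_at(t1,gate)}, require {truck_at(t2,whs2)}
    → {in(p2,t1), pkg_at(p5,depot), truck_at(t1,gate), truck_at(t2,whs2)}
  through step 2 (drive(t2,depot,whs2)): drop {truck_at(t2,whs2)}, keep {in(p2,t1), pkg_at(p5,depot), truck_at(t1,gate)}, require {truck_at(t2,depot)}
    → {in(p2,t1), pkg_at(p5,depot), truck_at(t1,gate), truck_at(t2,depot)}
  through step 1 (drive(t2,portB,depot)): drop {truck_at(t2,depot)}, keep {in(p2,t1), pkg_at(p5,depot), truck_at(t1,gate)}, require {truck_at(t2,portB)}
    → {in(p2,t1), pkg_at(p5,depot), truck_at(t1,gate), truck_at(t2,portB)}

== RESULT ==
["in(p2,t1)", "pkg_at(p5,depot)", "truck_at(t1,gate)", "truck_at(t2,portB)"]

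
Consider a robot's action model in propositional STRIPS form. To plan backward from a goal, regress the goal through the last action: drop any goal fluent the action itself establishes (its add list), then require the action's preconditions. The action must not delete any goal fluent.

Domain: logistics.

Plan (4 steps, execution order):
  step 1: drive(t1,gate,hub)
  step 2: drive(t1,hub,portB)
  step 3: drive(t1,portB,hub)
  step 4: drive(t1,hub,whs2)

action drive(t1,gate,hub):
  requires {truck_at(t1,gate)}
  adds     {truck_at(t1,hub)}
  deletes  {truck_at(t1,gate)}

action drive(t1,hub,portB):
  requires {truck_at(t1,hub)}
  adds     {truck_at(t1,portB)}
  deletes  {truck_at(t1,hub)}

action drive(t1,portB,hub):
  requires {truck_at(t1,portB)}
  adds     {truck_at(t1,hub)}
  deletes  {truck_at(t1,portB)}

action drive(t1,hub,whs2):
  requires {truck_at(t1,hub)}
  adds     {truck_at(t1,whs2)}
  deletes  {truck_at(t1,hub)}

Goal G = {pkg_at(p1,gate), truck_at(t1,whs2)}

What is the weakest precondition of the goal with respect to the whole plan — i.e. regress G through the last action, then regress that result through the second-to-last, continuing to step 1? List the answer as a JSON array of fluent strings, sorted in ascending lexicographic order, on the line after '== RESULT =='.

Work backward from the goal:
  through step 4 (drive(t1,hub,whs2)): drop {truck_at(t1,whs2)}, keep {pkg_at(p1,gate)}, require {truck_at(t1,hub)}
    → {pkg_at(p1,gate), truck_at(t1,hub)}
  through step 3 (drive(t1,portB,hub)): drop {truck_at(t1,hub)}, keep {pkg_at(p1,gate)}, require {truck_at(t1,portB)}
    → {pkg_at(p1,gate), truck_at(t1,portB)}
  through step 2 (drive(t1,hub,portB)): drop {truck_at(t1,portB)}, keep {pkg_at(p1,gate)}, require {truck_at(t1,hub)}
    → {pkg_at(p1,gate), truck_at(t1,hub)}
  through step 1 (drive(t1,gate,hub)): drop {truck_at(t1,hub)}, keep {pkg_at(p1,gate)}, require {truck_at(t1,gate)}
    → {pkg_at(p1,gate), truck_at(t1,gate)}

== RESULT ==
["pkg_at(p1,gate)", "truck_at(t1,gate)"]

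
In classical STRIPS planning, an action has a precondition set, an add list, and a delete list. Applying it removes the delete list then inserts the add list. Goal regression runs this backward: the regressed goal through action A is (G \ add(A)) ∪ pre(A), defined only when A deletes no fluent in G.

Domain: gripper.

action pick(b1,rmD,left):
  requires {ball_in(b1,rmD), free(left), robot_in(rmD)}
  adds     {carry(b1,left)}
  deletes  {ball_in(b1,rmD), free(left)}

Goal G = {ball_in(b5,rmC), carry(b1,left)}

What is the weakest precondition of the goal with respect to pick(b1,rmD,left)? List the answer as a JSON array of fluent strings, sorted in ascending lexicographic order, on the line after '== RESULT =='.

Compute (G \ add) ∪ pre:
  G ∩ del = {}  (empty — regression defined)
  G \ add = {ball_in(b5,rmC), carry(b1,left)} \ {carry(b1,left)} = {ball_in(b5,rmC)}
  ∪ pre   = {ball_in(b5,rmC)} ∪ {ball_in(b1,rmD), free(left), robot_in(rmD)}
          = {ball_in(b1,rmD), ball_in(b5,rmC), free(left), robot_in(rmD)}

== RESULT ==
["ball_in(b1,rmD)", "ball_in(b5,rmC)", "free(left)", "robot_in(rmD)"]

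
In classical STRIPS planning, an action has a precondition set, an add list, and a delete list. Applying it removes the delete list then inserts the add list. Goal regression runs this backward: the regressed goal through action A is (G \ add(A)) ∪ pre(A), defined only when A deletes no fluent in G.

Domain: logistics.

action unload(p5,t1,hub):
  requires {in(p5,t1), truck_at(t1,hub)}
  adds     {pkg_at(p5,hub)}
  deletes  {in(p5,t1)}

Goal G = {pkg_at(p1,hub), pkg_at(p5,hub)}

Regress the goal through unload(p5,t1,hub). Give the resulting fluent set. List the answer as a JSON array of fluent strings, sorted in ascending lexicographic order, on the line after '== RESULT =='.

Compute (G \ add) ∪ pre:
  G ∩ del = {}  (empty — regression defined)
  G \ add = {pkg_at(p1,hub), pkg_at(p5,hub)} \ {pkg_at(p5,hub)} = {pkg_at(p1,hub)}
  ∪ pre   = {pkg_at(p1,hub)} ∪ {in(p5,t1), truck_at(t1,hub)}
          = {in(p5,t1), pkg_at(p1,hub), truck_at(t1,hub)}

== RESULT ==
["in(p5,t1)", "pkg_at(p1,hub)", "truck_at(t1,hub)"]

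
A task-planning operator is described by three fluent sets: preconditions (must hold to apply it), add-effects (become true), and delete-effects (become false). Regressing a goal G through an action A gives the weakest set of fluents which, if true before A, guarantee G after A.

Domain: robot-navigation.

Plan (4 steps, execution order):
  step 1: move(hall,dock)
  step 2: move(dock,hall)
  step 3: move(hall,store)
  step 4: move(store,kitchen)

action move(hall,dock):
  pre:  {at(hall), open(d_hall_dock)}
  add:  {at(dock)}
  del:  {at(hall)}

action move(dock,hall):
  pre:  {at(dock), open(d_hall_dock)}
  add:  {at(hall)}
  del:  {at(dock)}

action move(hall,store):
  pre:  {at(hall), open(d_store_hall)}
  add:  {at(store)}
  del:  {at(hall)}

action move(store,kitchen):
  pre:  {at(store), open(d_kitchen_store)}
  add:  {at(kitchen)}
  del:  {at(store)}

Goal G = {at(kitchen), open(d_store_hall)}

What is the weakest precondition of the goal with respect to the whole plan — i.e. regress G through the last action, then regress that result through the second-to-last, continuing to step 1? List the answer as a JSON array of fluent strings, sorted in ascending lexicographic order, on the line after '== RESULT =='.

Regress step by step:
  through step 4 (move(store,kitchen)): drop {at(kitchen)}, keep {open(d_store_hall)}, require {at(store), open(d_kitchen_store)}
    → {at(store), open(d_kitchen_store), open(d_store_hall)}
  through step 3 (move(hall,store)): drop {at(store)}, keep {open(d_kitchen_store), open(d_store_hall)}, require {at(hall), open(d_store_hall)}
    → {at(hall), open(d_kitchen_store), open(d_store_hall)}
  through step 2 (move(dock,hall)): drop {at(hall)}, keep {open(d_kitchen_store), open(d_store_hall)}, require {at(dock), open(d_hall_dock)}
    → {at(dock), open(d_hall_dock), open(d_kitchen_store), open(d_store_hall)}
  through step 1 (move(hall,dock)): drop {at(dock)}, keep {open(d_hall_dock), open(d_kitchen_store), open(d_store_hall)}, require {at(hall), open(d_hall_dock)}
    → {at(hall), open(d_hall_dock), open(d_kitchen_store), open(d_store_hall)}

== RESULT ==
["at(hall)", "open(d_hall_dock)", "open(d_kitchen_store)", "open(d_store_hall)"]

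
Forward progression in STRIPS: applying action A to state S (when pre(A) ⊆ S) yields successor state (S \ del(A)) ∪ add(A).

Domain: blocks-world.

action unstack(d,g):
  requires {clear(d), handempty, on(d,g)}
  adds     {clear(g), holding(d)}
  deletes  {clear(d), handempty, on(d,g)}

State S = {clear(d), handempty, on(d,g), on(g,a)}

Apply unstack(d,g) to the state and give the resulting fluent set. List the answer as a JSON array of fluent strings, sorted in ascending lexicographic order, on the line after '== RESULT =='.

Compute (S \ del) ∪ add:
  pre ⊆ S: {clear(d), handempty, on(d,g)} ⊆ S  — applicable
  S \ del = {on(g,a)}
  ∪ add   = {clear(g), holding(d), on(g,a)}

== RESULT ==
["clear(g)", "holding(d)", "on(g,a)"]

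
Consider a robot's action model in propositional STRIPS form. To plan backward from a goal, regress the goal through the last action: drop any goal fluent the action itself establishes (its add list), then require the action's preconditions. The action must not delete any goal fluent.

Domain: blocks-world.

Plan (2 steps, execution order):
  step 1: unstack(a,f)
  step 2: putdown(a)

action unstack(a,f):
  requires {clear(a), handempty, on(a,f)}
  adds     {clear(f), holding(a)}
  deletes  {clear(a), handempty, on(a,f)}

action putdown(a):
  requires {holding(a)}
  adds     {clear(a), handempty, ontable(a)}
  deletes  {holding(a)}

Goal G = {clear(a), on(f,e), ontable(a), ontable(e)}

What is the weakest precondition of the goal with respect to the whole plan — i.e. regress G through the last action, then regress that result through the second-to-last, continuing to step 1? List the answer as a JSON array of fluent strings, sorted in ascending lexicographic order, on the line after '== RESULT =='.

Regress step by step:
  through step 2 (putdown(a)): drop {clear(a), ontable(a)}, keep {on(f,e), ontable(e)}, require {holding(a)}
    → {holding(a), on(f,e), ontable(e)}
  through step 1 (unstack(a,f)): drop {holding(a)}, keep {on(f,e), ontable(e)}, require {clear(a), handempty, on(a,f)}
    → {clear(a), handempty, on(a,f), on(f,e), ontable(e)}

== RESULT ==
["clear(a)", "handempty", "on(a,f)", "on(f,e)", "ontable(e)"]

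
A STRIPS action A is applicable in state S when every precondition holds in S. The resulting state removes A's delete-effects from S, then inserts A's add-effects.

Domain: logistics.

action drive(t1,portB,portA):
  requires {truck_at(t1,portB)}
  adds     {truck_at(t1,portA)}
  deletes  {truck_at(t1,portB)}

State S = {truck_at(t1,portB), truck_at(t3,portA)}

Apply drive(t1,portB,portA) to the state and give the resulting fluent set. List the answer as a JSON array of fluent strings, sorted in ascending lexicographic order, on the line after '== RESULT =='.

Progress:
  pre ⊆ S: {truck_at(t1,portB)} ⊆ S  — applicable
  S \ del = {truck_at(t3,portA)}
  ∪ add   = {truck_at(t1,portA), truck_at(t3,portA)}

== RESULT ==
["truck_at(t1,portA)", "truck_at(t3,portA)"]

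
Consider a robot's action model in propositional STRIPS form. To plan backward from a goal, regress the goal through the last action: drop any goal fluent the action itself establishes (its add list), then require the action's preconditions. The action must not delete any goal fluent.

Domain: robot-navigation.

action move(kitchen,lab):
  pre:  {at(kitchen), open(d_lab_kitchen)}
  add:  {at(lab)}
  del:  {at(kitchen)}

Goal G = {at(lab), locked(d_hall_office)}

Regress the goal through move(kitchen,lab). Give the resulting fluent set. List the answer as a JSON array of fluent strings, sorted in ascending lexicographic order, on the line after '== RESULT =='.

Regress:
  G ∩ del = {}  (empty — regression defined)
  G \ add = {at(lab), locked(d_hall_office)} \ {at(lab)} = {locked(d_hall_office)}
  ∪ pre   = {locked(d_hall_office)} ∪ {at(kitchen), open(d_lab_kitchen)}
          = {at(kitchen), locked(d_hall_office), open(d_lab_kitchen)}

== RESULT ==
["at(kitchen)", "locked(d_hall_office)", "open(d_lab_kitchen)"]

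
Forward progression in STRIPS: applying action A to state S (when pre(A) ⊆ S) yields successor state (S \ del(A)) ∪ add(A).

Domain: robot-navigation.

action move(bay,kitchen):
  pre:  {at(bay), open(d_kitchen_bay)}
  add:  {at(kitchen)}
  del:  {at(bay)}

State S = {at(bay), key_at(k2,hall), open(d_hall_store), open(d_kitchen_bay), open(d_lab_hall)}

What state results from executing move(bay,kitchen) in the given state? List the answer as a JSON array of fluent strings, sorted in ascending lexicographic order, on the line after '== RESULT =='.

Progress:
  pre ⊆ S: {at(bay), open(d_kitchen_bay)} ⊆ S  — applicable
  S \ del = {key_at(k2,hall), open(d_hall_store), open(d_kitchen_bay), open(d_lab_hall)}
  ∪ add   = {at(kitchen), key_at(k2,hall), open(d_hall_store), open(d_kitchen_bay), open(d_lab_hall)}

== RESULT ==
["at(kitchen)", "key_at(k2,hall)", "open(d_hall_store)", "open(d_kitchen_bay)", "open(d_lab_hall)"]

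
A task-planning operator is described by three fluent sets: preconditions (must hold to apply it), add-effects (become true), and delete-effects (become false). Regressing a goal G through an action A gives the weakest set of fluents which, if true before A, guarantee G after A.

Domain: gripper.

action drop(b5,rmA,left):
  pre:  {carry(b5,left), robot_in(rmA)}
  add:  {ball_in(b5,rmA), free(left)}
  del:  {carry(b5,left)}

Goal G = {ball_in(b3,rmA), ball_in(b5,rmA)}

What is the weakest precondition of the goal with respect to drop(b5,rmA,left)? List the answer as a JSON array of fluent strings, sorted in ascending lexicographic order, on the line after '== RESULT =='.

Regress:
  G ∩ del = {}  (empty — regression defined)
  G \ add = {ball_in(b3,rmA), ball_in(b5,rmA)} \ {ball_in(b5,rmA), free(left)} = {ball_in(b3,rmA)}
  ∪ pre   = {ball_in(b3,rmA)} ∪ {carry(b5,left), robot_in(rmA)}
          = {ball_in(b3,rmA), carry(b5,left), robot_in(rmA)}

== RESULT ==
["ball_in(b3,rmA)", "carry(b5,left)", "robot_in(rmA)"]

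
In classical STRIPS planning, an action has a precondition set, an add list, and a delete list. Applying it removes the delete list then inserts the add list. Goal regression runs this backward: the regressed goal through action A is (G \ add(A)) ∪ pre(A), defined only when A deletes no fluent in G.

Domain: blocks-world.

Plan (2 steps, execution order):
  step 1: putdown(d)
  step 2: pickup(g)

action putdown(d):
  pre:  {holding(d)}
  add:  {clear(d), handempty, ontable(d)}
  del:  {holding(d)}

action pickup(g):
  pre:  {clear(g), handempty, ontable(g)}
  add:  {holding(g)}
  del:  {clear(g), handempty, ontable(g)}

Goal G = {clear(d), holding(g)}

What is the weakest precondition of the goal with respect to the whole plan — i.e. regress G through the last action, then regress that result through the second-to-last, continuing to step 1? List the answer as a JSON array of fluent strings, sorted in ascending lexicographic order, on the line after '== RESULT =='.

Work backward from the goal:
  through step 2 (pickup(g)): drop {holding(g)}, keep {clear(d)}, require {clear(g), handempty, ontable(g)}
    → {clear(d), clear(g), handempty, ontable(g)}
  through step 1 (putdown(d)): drop {clear(d), handempty}, keep {clear(g), ontable(g)}, require {holding(d)}
    → {clear(g), holding(d), ontable(g)}

== RESULT ==
["clear(g)", "holding(d)", "ontable(g)"]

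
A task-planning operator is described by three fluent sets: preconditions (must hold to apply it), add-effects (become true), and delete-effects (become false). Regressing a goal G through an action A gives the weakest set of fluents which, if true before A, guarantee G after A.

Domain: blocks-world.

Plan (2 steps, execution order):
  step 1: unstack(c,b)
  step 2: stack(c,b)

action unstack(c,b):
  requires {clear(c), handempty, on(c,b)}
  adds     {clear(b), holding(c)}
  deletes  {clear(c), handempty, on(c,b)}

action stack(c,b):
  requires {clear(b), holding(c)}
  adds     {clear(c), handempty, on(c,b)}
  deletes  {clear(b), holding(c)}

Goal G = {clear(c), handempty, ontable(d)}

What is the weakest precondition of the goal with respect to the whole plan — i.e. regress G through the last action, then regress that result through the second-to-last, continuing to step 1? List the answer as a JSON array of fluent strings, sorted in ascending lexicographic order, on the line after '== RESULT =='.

Work backward from the goal:
  through step 2 (stack(c,b)): drop {clear(c), handempty}, keep {ontable(d)}, require {clear(b), holding(c)}
    → {clear(b), holding(c), ontable(d)}
  through step 1 (unstack(c,b)): drop {clear(b), holding(c)}, keep {ontable(d)}, require {clear(c), handempty, on(c,b)}
    → {clear(c), handempty, on(c,b), ontable(d)}

== RESULT ==
["clear(c)", "handempty", "on(c,b)", "ontable(d)"]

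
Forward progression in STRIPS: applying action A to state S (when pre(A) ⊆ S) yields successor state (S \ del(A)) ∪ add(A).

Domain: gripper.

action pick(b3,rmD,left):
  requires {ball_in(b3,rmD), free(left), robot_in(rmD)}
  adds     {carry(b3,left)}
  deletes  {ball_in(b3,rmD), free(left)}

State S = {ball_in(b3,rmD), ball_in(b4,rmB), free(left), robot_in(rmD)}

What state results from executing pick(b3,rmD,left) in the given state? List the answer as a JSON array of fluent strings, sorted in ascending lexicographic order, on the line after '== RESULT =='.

Progress:
  pre ⊆ S: {ball_in(b3,rmD), free(left), robot_in(rmD)} ⊆ S  — applicable
  S \ del = {ball_in(b4,rmB), robot_in(rmD)}
  ∪ add   = {ball_in(b4,rmB), carry(b3,left), robot_in(rmD)}

== RESULT ==
["ball_in(b4,rmB)", "carry(b3,left)", "robot_in(rmD)"]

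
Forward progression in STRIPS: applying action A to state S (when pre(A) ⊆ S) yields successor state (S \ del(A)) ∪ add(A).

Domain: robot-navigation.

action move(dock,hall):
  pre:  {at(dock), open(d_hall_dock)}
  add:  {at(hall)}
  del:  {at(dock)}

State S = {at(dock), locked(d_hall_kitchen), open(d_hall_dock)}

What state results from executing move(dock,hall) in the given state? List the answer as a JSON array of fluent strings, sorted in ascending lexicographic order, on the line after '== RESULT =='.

Progress:
  pre ⊆ S: {at(dock), open(d_hall_dock)} ⊆ S  — applicable
  S \ del = {locked(d_hall_kitchen), open(d_hall_dock)}
  ∪ add   = {at(hall), locked(d_hall_kitchen), open(d_hall_dock)}

== RESULT ==
["at(hall)", "locked(d_hall_kitchen)", "open(d_hall_dock)"]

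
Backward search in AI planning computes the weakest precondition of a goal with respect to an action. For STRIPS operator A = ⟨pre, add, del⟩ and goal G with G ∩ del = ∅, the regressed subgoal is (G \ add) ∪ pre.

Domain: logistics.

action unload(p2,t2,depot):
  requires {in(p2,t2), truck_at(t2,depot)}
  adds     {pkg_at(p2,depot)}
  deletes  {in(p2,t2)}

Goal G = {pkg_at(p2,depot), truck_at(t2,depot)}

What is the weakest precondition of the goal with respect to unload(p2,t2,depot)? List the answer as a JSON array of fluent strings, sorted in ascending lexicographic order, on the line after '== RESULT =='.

Regress:
  G ∩ del = {}  (empty — regression defined)
  G \ add = {pkg_at(p2,depot), truck_at(t2,depot)} \ {pkg_at(p2,depot)} = {truck_at(t2,depot)}
  ∪ pre   = {truck_at(t2,depot)} ∪ {in(p2,t2), truck_at(t2,depot)}
          = {in(p2,t2), truck_at(t2,depot)}

== RESULT ==
["in(p2,t2)", "truck_at(t2,depot)"]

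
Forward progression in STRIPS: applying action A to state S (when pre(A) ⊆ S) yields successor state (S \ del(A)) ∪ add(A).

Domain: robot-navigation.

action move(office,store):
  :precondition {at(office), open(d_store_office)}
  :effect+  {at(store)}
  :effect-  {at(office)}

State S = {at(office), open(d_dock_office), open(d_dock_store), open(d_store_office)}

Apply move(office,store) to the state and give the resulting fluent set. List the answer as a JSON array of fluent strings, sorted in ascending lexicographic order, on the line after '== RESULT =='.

Compute (S \ del) ∪ add:
  pre ⊆ S: {at(office), open(d_store_office)} ⊆ S  — applicable
  S \ del = {open(d_dock_office), open(d_dock_store), open(d_store_office)}
  ∪ add   = {at(store), open(d_dock_office), open(d_dock_store), open(d_store_office)}

== RESULT ==
["at(store)", "open(d_dock_office)", "open(d_dock_store)", "open(d_store_office)"]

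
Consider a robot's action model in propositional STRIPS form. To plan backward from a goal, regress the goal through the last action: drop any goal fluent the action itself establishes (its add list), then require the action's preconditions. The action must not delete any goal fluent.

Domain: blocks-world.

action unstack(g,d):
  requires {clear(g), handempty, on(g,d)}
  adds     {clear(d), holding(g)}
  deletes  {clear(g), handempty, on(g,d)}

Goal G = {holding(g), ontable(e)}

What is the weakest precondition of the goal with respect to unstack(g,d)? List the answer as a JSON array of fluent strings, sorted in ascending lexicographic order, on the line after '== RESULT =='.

Regress:
  G ∩ del = {}  (empty — regression defined)
  G \ add = {holding(g), ontable(e)} \ {clear(d), holding(g)} = {ontable(e)}
  ∪ pre   = {ontable(e)} ∪ {clear(g), handempty, on(g,d)}
          = {clear(g), handempty, on(g,d), ontable(e)}

== RESULT ==
["clear(g)", "handempty", "on(g,d)", "ontable(e)"]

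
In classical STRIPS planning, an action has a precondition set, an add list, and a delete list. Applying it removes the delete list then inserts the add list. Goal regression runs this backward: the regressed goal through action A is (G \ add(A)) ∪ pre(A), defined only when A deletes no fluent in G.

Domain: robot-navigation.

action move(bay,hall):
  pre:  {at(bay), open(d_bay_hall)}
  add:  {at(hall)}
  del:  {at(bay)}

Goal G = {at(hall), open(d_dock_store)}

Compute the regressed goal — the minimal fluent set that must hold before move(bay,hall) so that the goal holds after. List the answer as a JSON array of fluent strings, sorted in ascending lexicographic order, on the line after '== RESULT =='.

Compute (G \ add) ∪ pre:
  G ∩ del = {}  (empty — regression defined)
  G \ add = {at(hall), open(d_dock_store)} \ {at(hall)} = {open(d_dock_store)}
  ∪ pre   = {open(d_dock_store)} ∪ {at(bay), open(d_bay_hall)}
          = {at(bay), open(d_bay_hall), open(d_dock_store)}

== RESULT ==
["at(bay)", "open(d_bay_hall)", "open(d_dock_store)"]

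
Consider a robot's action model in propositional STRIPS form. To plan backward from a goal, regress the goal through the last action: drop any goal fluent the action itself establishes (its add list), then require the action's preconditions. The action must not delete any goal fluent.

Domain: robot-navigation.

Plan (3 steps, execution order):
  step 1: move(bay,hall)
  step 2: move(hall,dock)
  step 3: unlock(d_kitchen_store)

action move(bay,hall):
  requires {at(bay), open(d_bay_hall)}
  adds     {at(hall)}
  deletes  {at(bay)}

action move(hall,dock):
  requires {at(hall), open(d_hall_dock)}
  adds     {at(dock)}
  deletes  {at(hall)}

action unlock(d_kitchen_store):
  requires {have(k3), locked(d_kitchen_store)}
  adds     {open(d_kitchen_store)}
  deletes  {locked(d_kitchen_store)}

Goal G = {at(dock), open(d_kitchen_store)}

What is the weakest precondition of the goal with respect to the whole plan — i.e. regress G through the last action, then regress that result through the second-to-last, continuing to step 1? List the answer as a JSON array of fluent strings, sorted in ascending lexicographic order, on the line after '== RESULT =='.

Work backward from the goal:
  through step 3 (unlock(d_kitchen_store)): drop {open(d_kitchen_store)}, keep {at(dock)}, require {have(k3), locked(d_kitchen_store)}
    → {at(dock), have(k3), locked(d_kitchen_store)}
  through step 2 (move(hall,dock)): drop {at(dock)}, keep {have(k3), locked(d_kitchen_store)}, require {at(hall), open(d_hall_dock)}
    → {at(hall), have(k3), locked(d_kitchen_store), open(d_hall_dock)}
  through step 1 (move(bay,hall)): drop {at(hall)}, keep {have(k3), locked(d_kitchen_store), open(d_hall_dock)}, require {at(bay), open(d_bay_hall)}
    → {at(bay), have(k3), locked(d_kitchen_store), open(d_bay_hall), open(d_hall_dock)}

== RESULT ==
["at(bay)", "have(k3)", "locked(d_kitchen_store)", "open(d_bay_hall)", "open(d_hall_dock)"]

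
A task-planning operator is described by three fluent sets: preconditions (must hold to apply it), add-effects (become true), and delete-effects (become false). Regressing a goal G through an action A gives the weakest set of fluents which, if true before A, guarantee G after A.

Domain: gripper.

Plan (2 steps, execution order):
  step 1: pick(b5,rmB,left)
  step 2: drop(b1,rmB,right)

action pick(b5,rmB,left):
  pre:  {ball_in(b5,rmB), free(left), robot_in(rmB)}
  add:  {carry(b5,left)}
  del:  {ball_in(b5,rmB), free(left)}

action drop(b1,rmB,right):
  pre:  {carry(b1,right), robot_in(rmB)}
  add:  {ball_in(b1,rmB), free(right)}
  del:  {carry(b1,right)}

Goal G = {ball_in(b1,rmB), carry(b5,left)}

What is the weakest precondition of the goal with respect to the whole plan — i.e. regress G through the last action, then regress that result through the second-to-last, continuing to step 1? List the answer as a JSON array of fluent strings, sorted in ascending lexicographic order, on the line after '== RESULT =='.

Work backward from the goal:
  through step 2 (drop(b1,rmB,right)): drop {ball_in(b1,rmB)}, keep {carry(b5,left)}, require {carry(b1,right), robot_in(rmB)}
    → {carry(b1,right), carry(b5,left), robot_in(rmB)}
  through step 1 (pick(b5,rmB,left)): drop {carry(b5,left)}, keep {carry(b1,right), robot_in(rmB)}, require {ball_in(b5,rmB), free(left), robot_in(rmB)}
    → {ball_in(b5,rmB), carry(b1,right), free(left), robot_in(rmB)}

== RESULT ==
["ball_in(b5,rmB)", "carry(b1,right)", "free(left)", "robot_in(rmB)"]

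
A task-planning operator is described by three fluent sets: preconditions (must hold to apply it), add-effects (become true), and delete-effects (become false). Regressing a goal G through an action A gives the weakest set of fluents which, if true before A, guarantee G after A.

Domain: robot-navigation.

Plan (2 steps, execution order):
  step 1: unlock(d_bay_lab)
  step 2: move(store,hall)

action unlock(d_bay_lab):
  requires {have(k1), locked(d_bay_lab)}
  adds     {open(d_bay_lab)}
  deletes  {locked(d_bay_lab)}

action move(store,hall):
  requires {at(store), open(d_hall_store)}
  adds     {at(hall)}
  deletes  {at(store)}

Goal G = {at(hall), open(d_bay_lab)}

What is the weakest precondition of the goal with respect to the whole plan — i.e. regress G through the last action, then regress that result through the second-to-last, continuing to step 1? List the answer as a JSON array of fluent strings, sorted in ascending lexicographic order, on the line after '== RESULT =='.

Work backward from the goal:
  through step 2 (move(store,hall)): drop {at(hall)}, keep {open(d_bay_lab)}, require {at(store), open(d_hall_store)}
    → {at(store), open(d_bay_lab), open(d_hall_store)}
  through step 1 (unlock(d_bay_lab)): drop {open(d_bay_lab)}, keep {at(store), open(d_hall_store)}, require {have(k1), locked(d_bay_lab)}
    → {at(store), have(k1), locked(d_bay_lab), open(d_hall_store)}

== RESULT ==
["at(store)", "have(k1)", "locked(d_bay_lab)", "open(d_hall_store)"]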